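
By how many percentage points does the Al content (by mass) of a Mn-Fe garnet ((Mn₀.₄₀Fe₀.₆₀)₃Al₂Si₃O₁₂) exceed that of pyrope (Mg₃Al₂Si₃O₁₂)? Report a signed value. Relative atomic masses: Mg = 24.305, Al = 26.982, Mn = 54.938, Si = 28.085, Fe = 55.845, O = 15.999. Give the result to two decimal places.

First mineral: 53.964 g Al in 496.654 g formula = 10.87 wt% Al.
Second mineral: 53.964 g Al in 403.122 g formula = 13.39 wt% Al.
10.87% − 13.39% gives a difference of -2.52 percentage points.

-2.52 percentage points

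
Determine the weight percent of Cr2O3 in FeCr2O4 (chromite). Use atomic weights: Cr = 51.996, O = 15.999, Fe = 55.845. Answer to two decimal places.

Molar mass of FeCr2O4 = 1*55.845 + 2*51.996 + 4*15.999 = 223.833 g/mol.
Each formula unit contains 2 Cr, equivalent to 2/2 = 1.0000 mol Cr2O3.
M(Cr2O3) = 2×51.996 + 3×15.999 = 151.989 g/mol.
Mass of Cr2O3 per formula unit = 1.0000 × 151.989 = 151.989 g.
Cr2O3 wt% = 151.989 / 223.833 × 100 = 67.90%.

67.90 wt%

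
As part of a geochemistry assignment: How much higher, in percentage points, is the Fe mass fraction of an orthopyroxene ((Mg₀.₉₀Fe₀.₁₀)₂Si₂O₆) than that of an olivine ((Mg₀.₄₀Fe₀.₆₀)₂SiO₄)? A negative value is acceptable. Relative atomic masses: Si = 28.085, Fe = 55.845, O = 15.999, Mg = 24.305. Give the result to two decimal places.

Fe in (Mg₀.₉₀Fe₀.₁₀)₂Si₂O₆: molar mass 207.082 g/mol; 0.20×55.845 = 11.169 g → 5.39 wt%.
Fe in (Mg₀.₄₀Fe₀.₆₀)₂SiO₄: molar mass 178.539 g/mol; 1.20×55.845 = 67.014 g → 37.53 wt%.
Difference = 5.39 − 37.53 = -32.14 percentage points.

-32.14 percentage points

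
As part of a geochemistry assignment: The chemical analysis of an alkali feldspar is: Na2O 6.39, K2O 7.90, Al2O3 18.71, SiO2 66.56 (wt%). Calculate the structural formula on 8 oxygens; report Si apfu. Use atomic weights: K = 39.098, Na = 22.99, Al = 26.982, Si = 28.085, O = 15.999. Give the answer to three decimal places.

6.39 wt% Na2O ÷ 61.979 g/mol = 0.10310 mol, giving 0.20620 Na and 0.10310 O.
7.90 wt% K2O ÷ 94.195 g/mol = 0.08387 mol, giving 0.16774 K and 0.08387 O.
18.71 wt% Al2O3 ÷ 101.961 g/mol = 0.18350 mol, giving 0.36700 Al and 0.55050 O.
66.56 wt% SiO2 ÷ 60.083 g/mol = 1.10780 mol, giving 1.10780 Si and 2.21560 O.
Oxygen sums to 2.95307; scaling by 8/2.95307 = 2.70905 puts the formula on 8 O.
Si: 1.10780 × 2.70905 = 3.001 atoms per formula unit.

3.001 Si apfu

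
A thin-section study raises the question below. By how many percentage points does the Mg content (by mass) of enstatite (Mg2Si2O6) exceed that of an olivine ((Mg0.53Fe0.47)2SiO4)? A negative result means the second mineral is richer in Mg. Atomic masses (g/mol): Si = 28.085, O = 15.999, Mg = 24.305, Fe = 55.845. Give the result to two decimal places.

First mineral: 48.610 g Mg in 200.774 g formula = 24.21 wt% Mg.
Second mineral: 25.763 g Mg in 170.339 g formula = 15.12 wt% Mg.
24.21% − 15.12% gives a difference of 9.09 percentage points.

9.09 percentage points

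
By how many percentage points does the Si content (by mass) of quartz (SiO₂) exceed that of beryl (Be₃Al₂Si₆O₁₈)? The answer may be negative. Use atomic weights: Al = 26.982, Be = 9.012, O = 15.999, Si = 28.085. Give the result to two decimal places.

First mineral: 28.085 g Si in 60.083 g formula = 46.74 wt% Si.
Second mineral: 168.510 g Si in 537.492 g formula = 31.35 wt% Si.
46.74% − 31.35% gives a difference of 15.39 percentage points.

15.39 percentage points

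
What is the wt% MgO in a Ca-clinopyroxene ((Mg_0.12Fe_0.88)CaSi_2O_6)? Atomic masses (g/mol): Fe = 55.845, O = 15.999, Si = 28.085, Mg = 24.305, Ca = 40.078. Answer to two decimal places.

1.98 wt%

Formula mass = 244.302 g/mol.
0.12 Mg → 0.1200 mol MgO per formula unit; M(MgO) = 40.304, so MgO mass = 4.836 g.
4.836/244.302 × 100 = 1.98 wt%.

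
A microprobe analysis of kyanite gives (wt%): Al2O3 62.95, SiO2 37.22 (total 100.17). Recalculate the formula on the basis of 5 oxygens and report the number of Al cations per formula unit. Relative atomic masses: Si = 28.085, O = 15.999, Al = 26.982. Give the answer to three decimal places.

Al2O3: 62.95/101.961 = 0.61739 mol → 1.23478 mol Al, 1.85217 mol O.
SiO2: 37.22/60.083 = 0.61948 mol → 0.61948 mol Si, 1.23896 mol O.
Total oxygen = 3.09113 mol. Normalization factor = 5/3.09113 = 1.61753.
Al per 5 O = 1.23478 × 1.61753 = 1.997.

1.997 Al apfu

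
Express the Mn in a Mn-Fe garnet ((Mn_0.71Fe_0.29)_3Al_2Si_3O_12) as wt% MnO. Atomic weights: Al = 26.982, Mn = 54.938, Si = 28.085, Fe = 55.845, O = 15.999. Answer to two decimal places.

Molar mass of (Mn_0.71Fe_0.29)_3Al_2Si_3O_12 = 2.13*54.938 + 0.87*55.845 + 2*26.982 + 3*28.085 + 12*15.999 = 495.810 g/mol.
Each formula unit contains 2.13 Mn, equivalent to 2.13/1 = 2.1300 mol MnO.
M(MnO) = 1×54.938 + 1×15.999 = 70.937 g/mol.
Mass of MnO per formula unit = 2.1300 × 70.937 = 151.096 g.
MnO wt% = 151.096 / 495.810 × 100 = 30.47%.

30.47 wt%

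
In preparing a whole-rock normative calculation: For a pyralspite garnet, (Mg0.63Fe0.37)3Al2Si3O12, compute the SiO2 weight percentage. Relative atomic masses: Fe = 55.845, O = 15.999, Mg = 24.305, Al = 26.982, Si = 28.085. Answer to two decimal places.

M((Mg0.63Fe0.37)3Al2Si3O12) = 438.131 g/mol; M(SiO2) = 60.083 g/mol.
Moles SiO2 per formula unit = 3 Si ÷ 1 = 3.0000.
SiO2 fraction = (3.0000 × 60.083) / 438.131 = 180.249/438.131 = 0.4114.

41.14 wt%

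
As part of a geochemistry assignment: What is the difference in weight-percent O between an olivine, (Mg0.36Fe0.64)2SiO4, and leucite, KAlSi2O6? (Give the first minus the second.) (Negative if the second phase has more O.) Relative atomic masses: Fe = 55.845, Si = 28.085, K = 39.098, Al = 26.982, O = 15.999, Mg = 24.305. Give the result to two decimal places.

M((Mg0.36Fe0.64)2SiO4) = 181.062 g/mol, so wt% O = 63.996/181.062 × 100 = 35.34%.
M(KAlSi2O6) = 218.244 g/mol, so wt% O = 95.994/218.244 × 100 = 43.98%.
35.34 − 43.98 = -8.64 pp.

-8.64 percentage points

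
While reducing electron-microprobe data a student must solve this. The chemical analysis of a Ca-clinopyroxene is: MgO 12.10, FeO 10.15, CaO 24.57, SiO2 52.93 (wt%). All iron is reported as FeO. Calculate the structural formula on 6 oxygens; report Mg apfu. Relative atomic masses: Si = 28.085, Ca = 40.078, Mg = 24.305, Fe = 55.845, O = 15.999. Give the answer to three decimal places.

12.10 wt% MgO ÷ 40.304 g/mol = 0.30022 mol, giving 0.30022 Mg and 0.30022 O.
10.15 wt% FeO ÷ 71.844 g/mol = 0.14128 mol, giving 0.14128 Fe and 0.14128 O.
24.57 wt% CaO ÷ 56.077 g/mol = 0.43815 mol, giving 0.43815 Ca and 0.43815 O.
52.93 wt% SiO2 ÷ 60.083 g/mol = 0.88095 mol, giving 0.88095 Si and 1.76190 O.
Oxygen sums to 2.64155; scaling by 6/2.64155 = 2.27139 puts the formula on 6 O.
Mg: 0.30022 × 2.27139 = 0.682 atoms per formula unit.

0.682 Mg apfu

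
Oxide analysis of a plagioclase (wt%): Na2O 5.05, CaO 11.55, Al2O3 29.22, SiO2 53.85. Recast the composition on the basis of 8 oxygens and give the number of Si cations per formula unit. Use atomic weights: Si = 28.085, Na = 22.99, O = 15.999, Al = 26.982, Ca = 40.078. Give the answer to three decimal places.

2.439 Si apfu

5.05 wt% Na2O ÷ 61.979 g/mol = 0.08148 mol, giving 0.16296 Na and 0.08148 O.
11.55 wt% CaO ÷ 56.077 g/mol = 0.20597 mol, giving 0.20597 Ca and 0.20597 O.
29.22 wt% Al2O3 ÷ 101.961 g/mol = 0.28658 mol, giving 0.57316 Al and 0.85974 O.
53.85 wt% SiO2 ÷ 60.083 g/mol = 0.89626 mol, giving 0.89626 Si and 1.79252 O.
Oxygen sums to 2.93971; scaling by 8/2.93971 = 2.72136 puts the formula on 8 O.
Si: 0.89626 × 2.72136 = 2.439 atoms per formula unit.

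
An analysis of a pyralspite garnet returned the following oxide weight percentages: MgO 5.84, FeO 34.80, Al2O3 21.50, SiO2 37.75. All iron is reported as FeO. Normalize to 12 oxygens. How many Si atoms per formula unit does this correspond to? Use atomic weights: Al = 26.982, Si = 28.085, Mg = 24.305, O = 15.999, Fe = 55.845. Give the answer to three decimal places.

2.994 Si apfu

5.84 wt% MgO ÷ 40.304 g/mol = 0.14490 mol, giving 0.14490 Mg and 0.14490 O.
34.80 wt% FeO ÷ 71.844 g/mol = 0.48438 mol, giving 0.48438 Fe and 0.48438 O.
21.50 wt% Al2O3 ÷ 101.961 g/mol = 0.21086 mol, giving 0.42172 Al and 0.63258 O.
37.75 wt% SiO2 ÷ 60.083 g/mol = 0.62830 mol, giving 0.62830 Si and 1.25660 O.
Oxygen sums to 2.51846; scaling by 12/2.51846 = 4.76482 puts the formula on 12 O.
Si: 0.62830 × 4.76482 = 2.994 atoms per formula unit.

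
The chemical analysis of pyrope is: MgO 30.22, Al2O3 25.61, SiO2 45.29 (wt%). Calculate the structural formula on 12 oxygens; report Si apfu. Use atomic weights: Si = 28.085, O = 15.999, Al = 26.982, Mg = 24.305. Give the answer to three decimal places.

30.22 wt% MgO ÷ 40.304 g/mol = 0.74980 mol, giving 0.74980 Mg and 0.74980 O.
25.61 wt% Al2O3 ÷ 101.961 g/mol = 0.25117 mol, giving 0.50234 Al and 0.75351 O.
45.29 wt% SiO2 ÷ 60.083 g/mol = 0.75379 mol, giving 0.75379 Si and 1.50758 O.
Oxygen sums to 3.01089; scaling by 12/3.01089 = 3.98553 puts the formula on 12 O.
Si: 0.75379 × 3.98553 = 3.004 atoms per formula unit.

3.004 Si apfu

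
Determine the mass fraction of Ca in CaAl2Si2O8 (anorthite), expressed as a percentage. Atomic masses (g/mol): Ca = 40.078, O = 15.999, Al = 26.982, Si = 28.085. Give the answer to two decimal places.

Molar mass of CaAl2Si2O8: 1·40.078 + 2·26.982 + 2·28.085 + 8·15.999 = 278.204 g/mol.
Mass of Ca per formula unit: 1 × 40.078 = 40.078 g.
Weight fraction Ca = 40.078 / 278.204 = 0.1441.

14.41 mass %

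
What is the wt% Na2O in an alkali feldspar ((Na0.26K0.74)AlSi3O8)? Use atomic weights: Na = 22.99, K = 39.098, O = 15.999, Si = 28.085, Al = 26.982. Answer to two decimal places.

2.94 wt%

Molar mass of (Na0.26K0.74)AlSi3O8 = 0.26*22.99 + 0.74*39.098 + 1*26.982 + 3*28.085 + 8*15.999 = 274.139 g/mol.
Each formula unit contains 0.26 Na, equivalent to 0.26/2 = 0.1300 mol Na2O.
M(Na2O) = 2×22.99 + 1×15.999 = 61.979 g/mol.
Mass of Na2O per formula unit = 0.1300 × 61.979 = 8.057 g.
Na2O wt% = 8.057 / 274.139 × 100 = 2.94%.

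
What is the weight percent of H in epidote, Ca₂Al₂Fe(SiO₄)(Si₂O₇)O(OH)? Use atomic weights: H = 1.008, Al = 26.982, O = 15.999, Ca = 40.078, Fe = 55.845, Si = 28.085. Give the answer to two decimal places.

Molar mass of Ca₂Al₂Fe(SiO₄)(Si₂O₇)O(OH): 2·40.078 + 2·26.982 + 1·55.845 + 3·28.085 + 13·15.999 + 1·1.008 = 483.215 g/mol.
Mass of H per formula unit: 1 × 1.008 = 1.008 g.
Weight fraction H = 1.008 / 483.215 = 0.0021.

0.21 weight percent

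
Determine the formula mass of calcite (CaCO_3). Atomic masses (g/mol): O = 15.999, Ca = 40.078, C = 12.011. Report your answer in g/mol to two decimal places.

Ca: 1 × 40.078 = 40.0780
C: 1 × 12.011 = 12.0110
O: 3 × 15.999 = 47.9970
Summing the contributions gives the formula mass.

100.09 g/mol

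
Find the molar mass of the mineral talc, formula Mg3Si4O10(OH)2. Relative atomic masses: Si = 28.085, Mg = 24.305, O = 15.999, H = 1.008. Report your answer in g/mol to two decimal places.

379.26 g/mol

Mg: 3 × 24.305 = 72.9150
Si: 4 × 28.085 = 112.3400
O: 12 × 15.999 = 191.9880
H: 2 × 1.008 = 2.0160
Summing the contributions gives the formula mass.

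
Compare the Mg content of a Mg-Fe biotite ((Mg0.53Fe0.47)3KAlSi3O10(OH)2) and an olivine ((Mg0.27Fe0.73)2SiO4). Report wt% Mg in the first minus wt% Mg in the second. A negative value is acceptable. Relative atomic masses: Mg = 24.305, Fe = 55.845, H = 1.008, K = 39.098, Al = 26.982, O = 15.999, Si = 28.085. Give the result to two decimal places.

First mineral: 38.645 g Mg in 461.725 g formula = 8.37 wt% Mg.
Second mineral: 13.125 g Mg in 186.739 g formula = 7.03 wt% Mg.
8.37% − 7.03% gives a difference of 1.34 percentage points.

1.34 percentage points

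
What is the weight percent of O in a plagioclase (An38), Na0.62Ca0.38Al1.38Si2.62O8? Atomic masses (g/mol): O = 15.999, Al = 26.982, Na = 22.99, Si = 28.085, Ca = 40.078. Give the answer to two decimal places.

47.71 mass %

Formula mass = 0.62·22.99 + 0.38·40.078 + 1.38·26.982 + 2.62·28.085 + 8·15.999 = 268.293 g/mol, of which 127.992 g is O.
So O makes up 127.992/268.293 = 0.4771 of the mass, i.e. 47.71%.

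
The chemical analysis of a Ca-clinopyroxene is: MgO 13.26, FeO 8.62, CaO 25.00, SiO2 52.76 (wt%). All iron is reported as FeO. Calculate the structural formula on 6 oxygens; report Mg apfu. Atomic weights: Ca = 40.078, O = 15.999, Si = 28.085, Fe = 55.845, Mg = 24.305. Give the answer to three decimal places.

13.26 wt% MgO ÷ 40.304 g/mol = 0.32900 mol, giving 0.32900 Mg and 0.32900 O.
8.62 wt% FeO ÷ 71.844 g/mol = 0.11998 mol, giving 0.11998 Fe and 0.11998 O.
25.00 wt% CaO ÷ 56.077 g/mol = 0.44582 mol, giving 0.44582 Ca and 0.44582 O.
52.76 wt% SiO2 ÷ 60.083 g/mol = 0.87812 mol, giving 0.87812 Si and 1.75624 O.
Oxygen sums to 2.65104; scaling by 6/2.65104 = 2.26326 puts the formula on 6 O.
Mg: 0.32900 × 2.26326 = 0.745 atoms per formula unit.

0.745 Mg apfu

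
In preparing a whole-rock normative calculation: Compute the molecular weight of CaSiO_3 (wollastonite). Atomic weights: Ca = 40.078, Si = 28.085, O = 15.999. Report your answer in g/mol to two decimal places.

The formula mass is the sum 1·40.078 + 1·28.085 + 3·15.999.

116.16 g/mol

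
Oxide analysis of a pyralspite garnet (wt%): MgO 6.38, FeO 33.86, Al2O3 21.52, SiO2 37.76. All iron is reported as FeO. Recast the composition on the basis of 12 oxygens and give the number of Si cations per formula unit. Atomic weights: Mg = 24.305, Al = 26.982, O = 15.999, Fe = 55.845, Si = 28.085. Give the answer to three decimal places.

2.993 Si apfu

MgO: 6.38/40.304 = 0.15830 mol → 0.15830 mol Mg, 0.15830 mol O.
FeO: 33.86/71.844 = 0.47130 mol → 0.47130 mol Fe, 0.47130 mol O.
Al2O3: 21.52/101.961 = 0.21106 mol → 0.42212 mol Al, 0.63318 mol O.
SiO2: 37.76/60.083 = 0.62846 mol → 0.62846 mol Si, 1.25692 mol O.
Total oxygen = 2.51970 mol. Normalization factor = 12/2.51970 = 4.76247.
Si per 12 O = 0.62846 × 4.76247 = 2.993.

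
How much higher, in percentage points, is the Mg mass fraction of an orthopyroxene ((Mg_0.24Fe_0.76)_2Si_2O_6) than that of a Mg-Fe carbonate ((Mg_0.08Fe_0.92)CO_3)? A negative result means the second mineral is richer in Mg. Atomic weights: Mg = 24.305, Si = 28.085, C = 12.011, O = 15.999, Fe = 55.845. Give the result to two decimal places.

2.97 percentage points

Mg in (Mg_0.24Fe_0.76)_2Si_2O_6: molar mass 248.715 g/mol; 0.48×24.305 = 11.666 g → 4.69 wt%.
Mg in (Mg_0.08Fe_0.92)CO_3: molar mass 113.330 g/mol; 0.08×24.305 = 1.944 g → 1.72 wt%.
Difference = 4.69 − 1.72 = 2.97 percentage points.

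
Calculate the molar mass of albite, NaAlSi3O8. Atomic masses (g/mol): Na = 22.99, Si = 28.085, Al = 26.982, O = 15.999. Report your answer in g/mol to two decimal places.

262.22 g/mol

The formula mass is the sum 1(22.99) + 1(26.982) + 3(28.085) + 8(15.999).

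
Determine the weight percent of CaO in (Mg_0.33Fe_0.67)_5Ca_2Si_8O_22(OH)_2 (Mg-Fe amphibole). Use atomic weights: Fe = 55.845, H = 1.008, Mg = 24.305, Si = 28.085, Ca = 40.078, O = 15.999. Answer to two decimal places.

12.22 wt%

Molar mass of (Mg_0.33Fe_0.67)_5Ca_2Si_8O_22(OH)_2 = 1.65×24.305 + 3.35×55.845 + 2×40.078 + 8×28.085 + 24×15.999 + 2×1.008 = 918.012 g/mol.
Each formula unit contains 2 Ca, equivalent to 2/1 = 2.0000 mol CaO.
M(CaO) = 1×40.078 + 1×15.999 = 56.077 g/mol.
Mass of CaO per formula unit = 2.0000 × 56.077 = 112.154 g.
CaO wt% = 112.154 / 918.012 × 100 = 12.22%.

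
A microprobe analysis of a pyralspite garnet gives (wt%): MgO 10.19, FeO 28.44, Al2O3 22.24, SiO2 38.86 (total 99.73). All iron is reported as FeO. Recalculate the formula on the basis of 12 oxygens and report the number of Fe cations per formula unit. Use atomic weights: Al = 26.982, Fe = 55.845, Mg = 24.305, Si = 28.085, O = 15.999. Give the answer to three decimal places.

MgO (M=40.304): mol = 0.25283; Mg = 0.25283, O = 0.25283.
FeO (M=71.844): mol = 0.39586; Fe = 0.39586, O = 0.39586.
Al2O3 (M=101.961): mol = 0.21812; Al = 0.43624, O = 0.65436.
SiO2 (M=60.083): mol = 0.64677; Si = 0.64677, O = 1.29354.
ΣO = 2.59659; factor = 12/ΣO = 4.62145.
Fe apfu = 0.39586 × 4.62145 = 1.829.

1.829 Fe apfu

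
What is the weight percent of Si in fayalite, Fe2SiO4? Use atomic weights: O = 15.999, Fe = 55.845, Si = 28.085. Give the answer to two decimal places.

Formula mass = 2*55.845 + 1*28.085 + 4*15.999 = 203.771 g/mol, of which 28.085 g is Si.
So Si makes up 28.085/203.771 = 0.1378 of the mass, i.e. 13.78%.

13.78 weight percent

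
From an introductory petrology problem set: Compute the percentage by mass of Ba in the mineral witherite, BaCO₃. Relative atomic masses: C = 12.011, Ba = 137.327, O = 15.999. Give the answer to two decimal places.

Formula mass = 1×137.327 + 1×12.011 + 3×15.999 = 197.335 g/mol, of which 137.327 g is Ba.
So Ba makes up 137.327/197.335 = 0.6959 of the mass, i.e. 69.59%.

69.59 wt%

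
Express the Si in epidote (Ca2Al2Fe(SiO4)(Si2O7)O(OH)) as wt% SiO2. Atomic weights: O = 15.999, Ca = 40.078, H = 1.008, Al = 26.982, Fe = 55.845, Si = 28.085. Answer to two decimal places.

M(Ca2Al2Fe(SiO4)(Si2O7)O(OH)) = 483.215 g/mol; M(SiO2) = 60.083 g/mol.
Moles SiO2 per formula unit = 3 Si ÷ 1 = 3.0000.
SiO2 fraction = (3.0000 × 60.083) / 483.215 = 180.249/483.215 = 0.3730.

37.30 wt%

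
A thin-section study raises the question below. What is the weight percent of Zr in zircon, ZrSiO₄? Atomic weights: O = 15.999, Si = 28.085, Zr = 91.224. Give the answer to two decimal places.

49.77 weight percent

Formula mass = 1×91.224 + 1×28.085 + 4×15.999 = 183.305 g/mol, of which 91.224 g is Zr.
So Zr makes up 91.224/183.305 = 0.4977 of the mass, i.e. 49.77%.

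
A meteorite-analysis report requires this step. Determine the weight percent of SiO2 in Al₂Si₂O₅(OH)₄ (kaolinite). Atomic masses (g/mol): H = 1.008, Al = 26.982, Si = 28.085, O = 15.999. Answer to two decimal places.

M(Al₂Si₂O₅(OH)₄) = 258.157 g/mol; M(SiO2) = 60.083 g/mol.
Moles SiO2 per formula unit = 2 Si ÷ 1 = 2.0000.
SiO2 fraction = (2.0000 × 60.083) / 258.157 = 120.166/258.157 = 0.4655.

46.55 wt%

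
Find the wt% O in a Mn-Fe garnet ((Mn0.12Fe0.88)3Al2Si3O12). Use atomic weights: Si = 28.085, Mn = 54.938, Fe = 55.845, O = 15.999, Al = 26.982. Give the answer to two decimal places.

Molar mass of (Mn0.12Fe0.88)3Al2Si3O12: 0.36·54.938 + 2.64·55.845 + 2·26.982 + 3·28.085 + 12·15.999 = 497.415 g/mol.
Mass of O per formula unit: 12 × 15.999 = 191.988 g.
Weight fraction O = 191.988 / 497.415 = 0.3860.

38.60 mass %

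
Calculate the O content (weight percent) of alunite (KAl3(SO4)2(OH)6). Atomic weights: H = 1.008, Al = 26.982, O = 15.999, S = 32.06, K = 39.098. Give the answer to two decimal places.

54.08 weight percent

M(KAl3(SO4)2(OH)6) = 414.198 g/mol.
O contributes 14 × 15.999 = 223.986 g per mole.
223.986/414.198 = 0.5408 → 54.08%.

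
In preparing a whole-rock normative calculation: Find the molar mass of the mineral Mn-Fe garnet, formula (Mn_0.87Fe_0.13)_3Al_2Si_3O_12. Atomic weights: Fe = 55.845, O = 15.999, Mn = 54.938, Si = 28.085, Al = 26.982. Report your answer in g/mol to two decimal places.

The formula mass is the sum 2.61×54.938 + 0.39×55.845 + 2×26.982 + 3×28.085 + 12×15.999.

495.37 g/mol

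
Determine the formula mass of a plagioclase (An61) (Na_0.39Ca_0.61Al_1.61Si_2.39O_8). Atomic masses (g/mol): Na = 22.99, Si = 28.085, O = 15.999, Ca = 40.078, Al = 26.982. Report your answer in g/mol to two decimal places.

271.97 g/mol

The formula mass is the sum 0.39·22.99 + 0.61·40.078 + 1.61·26.982 + 2.39·28.085 + 8·15.999.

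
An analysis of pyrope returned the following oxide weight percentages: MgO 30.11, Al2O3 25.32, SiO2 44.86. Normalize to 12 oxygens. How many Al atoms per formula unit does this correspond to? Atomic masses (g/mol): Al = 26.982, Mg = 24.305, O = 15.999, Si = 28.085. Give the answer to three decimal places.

MgO: 30.11/40.304 = 0.74707 mol → 0.74707 mol Mg, 0.74707 mol O.
Al2O3: 25.32/101.961 = 0.24833 mol → 0.49666 mol Al, 0.74499 mol O.
SiO2: 44.86/60.083 = 0.74663 mol → 0.74663 mol Si, 1.49326 mol O.
Total oxygen = 2.98532 mol. Normalization factor = 12/2.98532 = 4.01967.
Al per 12 O = 0.49666 × 4.01967 = 1.996.

1.996 Al apfu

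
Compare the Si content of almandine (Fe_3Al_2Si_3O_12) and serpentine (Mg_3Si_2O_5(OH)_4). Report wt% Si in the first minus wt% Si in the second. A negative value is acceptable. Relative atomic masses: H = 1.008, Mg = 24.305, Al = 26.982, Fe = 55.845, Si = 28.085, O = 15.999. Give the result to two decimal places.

First mineral: 84.255 g Si in 497.742 g formula = 16.93 wt% Si.
Second mineral: 56.170 g Si in 277.108 g formula = 20.27 wt% Si.
16.93% − 20.27% gives a difference of -3.34 percentage points.

-3.34 percentage points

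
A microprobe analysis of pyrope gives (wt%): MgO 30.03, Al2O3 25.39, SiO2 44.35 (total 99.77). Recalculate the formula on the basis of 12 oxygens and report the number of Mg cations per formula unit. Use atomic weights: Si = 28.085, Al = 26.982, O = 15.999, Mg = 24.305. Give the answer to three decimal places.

30.03 wt% MgO ÷ 40.304 g/mol = 0.74509 mol, giving 0.74509 Mg and 0.74509 O.
25.39 wt% Al2O3 ÷ 101.961 g/mol = 0.24902 mol, giving 0.49804 Al and 0.74706 O.
44.35 wt% SiO2 ÷ 60.083 g/mol = 0.73815 mol, giving 0.73815 Si and 1.47630 O.
Oxygen sums to 2.96845; scaling by 12/2.96845 = 4.04251 puts the formula on 12 O.
Mg: 0.74509 × 4.04251 = 3.012 atoms per formula unit.

3.012 Mg apfu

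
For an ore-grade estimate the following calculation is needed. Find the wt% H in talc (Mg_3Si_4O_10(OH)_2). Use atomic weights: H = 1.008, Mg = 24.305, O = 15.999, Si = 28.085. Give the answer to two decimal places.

Formula mass = 3×24.305 + 4×28.085 + 12×15.999 + 2×1.008 = 379.259 g/mol, of which 2.016 g is H.
So H makes up 2.016/379.259 = 0.0053 of the mass, i.e. 0.53%.

0.53 weight percent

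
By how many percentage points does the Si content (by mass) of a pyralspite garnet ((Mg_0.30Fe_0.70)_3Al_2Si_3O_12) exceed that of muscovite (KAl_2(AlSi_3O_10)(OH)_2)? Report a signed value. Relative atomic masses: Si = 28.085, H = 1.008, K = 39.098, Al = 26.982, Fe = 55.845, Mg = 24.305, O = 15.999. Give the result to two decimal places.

First mineral: 84.255 g Si in 469.356 g formula = 17.95 wt% Si.
Second mineral: 84.255 g Si in 398.303 g formula = 21.15 wt% Si.
17.95% − 21.15% gives a difference of -3.20 percentage points.

-3.20 percentage points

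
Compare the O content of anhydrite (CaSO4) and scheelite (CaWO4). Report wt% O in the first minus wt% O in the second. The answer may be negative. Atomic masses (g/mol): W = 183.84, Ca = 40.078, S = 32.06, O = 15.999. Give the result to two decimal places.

O in CaSO4: molar mass 136.134 g/mol; 4×15.999 = 63.996 g → 47.01 wt%.
O in CaWO4: molar mass 287.914 g/mol; 4×15.999 = 63.996 g → 22.23 wt%.
Difference = 47.01 − 22.23 = 24.78 percentage points.

24.78 percentage points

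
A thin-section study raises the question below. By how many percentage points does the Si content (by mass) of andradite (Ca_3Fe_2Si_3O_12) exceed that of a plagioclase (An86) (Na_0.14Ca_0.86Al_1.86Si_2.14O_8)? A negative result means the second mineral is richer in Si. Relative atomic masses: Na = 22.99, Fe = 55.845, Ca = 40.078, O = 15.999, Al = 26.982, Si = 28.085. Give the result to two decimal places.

-5.20 percentage points

M(Ca_3Fe_2Si_3O_12) = 508.167 g/mol, so wt% Si = 84.255/508.167 × 100 = 16.58%.
M(Na_0.14Ca_0.86Al_1.86Si_2.14O_8) = 275.966 g/mol, so wt% Si = 60.102/275.966 × 100 = 21.78%.
16.58 − 21.78 = -5.20 pp.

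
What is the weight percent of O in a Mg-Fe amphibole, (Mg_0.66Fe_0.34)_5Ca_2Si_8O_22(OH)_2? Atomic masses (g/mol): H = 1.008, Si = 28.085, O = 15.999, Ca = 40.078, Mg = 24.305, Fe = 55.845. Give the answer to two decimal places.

M((Mg_0.66Fe_0.34)_5Ca_2Si_8O_22(OH)_2) = 865.971 g/mol.
O contributes 24 × 15.999 = 383.976 g per mole.
383.976/865.971 = 0.4434 → 44.34%.

44.34 weight percent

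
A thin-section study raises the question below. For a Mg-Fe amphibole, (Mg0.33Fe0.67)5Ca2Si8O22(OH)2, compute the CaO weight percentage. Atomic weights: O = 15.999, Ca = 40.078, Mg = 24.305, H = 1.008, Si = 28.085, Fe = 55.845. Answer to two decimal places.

Formula mass = 918.012 g/mol.
2 Ca → 2.0000 mol CaO per formula unit; M(CaO) = 56.077, so CaO mass = 112.154 g.
112.154/918.012 × 100 = 12.22 wt%.

12.22 wt%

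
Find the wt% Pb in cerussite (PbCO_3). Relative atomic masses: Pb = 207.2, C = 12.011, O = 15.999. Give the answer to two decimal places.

M(PbCO_3) = 267.208 g/mol.
Pb contributes 1 × 207.2 = 207.200 g per mole.
207.200/267.208 = 0.7754 → 77.54%.

77.54 mass %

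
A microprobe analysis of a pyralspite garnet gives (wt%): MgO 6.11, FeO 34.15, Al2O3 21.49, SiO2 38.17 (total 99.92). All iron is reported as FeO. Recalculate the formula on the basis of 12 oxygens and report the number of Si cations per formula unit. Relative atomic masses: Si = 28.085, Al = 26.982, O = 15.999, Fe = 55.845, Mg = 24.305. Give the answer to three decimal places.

MgO (M=40.304): mol = 0.15160; Mg = 0.15160, O = 0.15160.
FeO (M=71.844): mol = 0.47534; Fe = 0.47534, O = 0.47534.
Al2O3 (M=101.961): mol = 0.21077; Al = 0.42154, O = 0.63231.
SiO2 (M=60.083): mol = 0.63529; Si = 0.63529, O = 1.27058.
ΣO = 2.52983; factor = 12/ΣO = 4.74340.
Si apfu = 0.63529 × 4.74340 = 3.013.

3.013 Si apfu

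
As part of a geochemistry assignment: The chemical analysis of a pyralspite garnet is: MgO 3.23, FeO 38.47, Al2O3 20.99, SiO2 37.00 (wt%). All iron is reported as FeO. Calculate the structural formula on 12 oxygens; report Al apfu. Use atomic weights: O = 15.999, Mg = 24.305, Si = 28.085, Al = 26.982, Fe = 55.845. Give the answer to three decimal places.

MgO (M=40.304): mol = 0.08014; Mg = 0.08014, O = 0.08014.
FeO (M=71.844): mol = 0.53547; Fe = 0.53547, O = 0.53547.
Al2O3 (M=101.961): mol = 0.20586; Al = 0.41172, O = 0.61758.
SiO2 (M=60.083): mol = 0.61581; Si = 0.61581, O = 1.23162.
ΣO = 2.46481; factor = 12/ΣO = 4.86853.
Al apfu = 0.41172 × 4.86853 = 2.004.

2.004 Al apfu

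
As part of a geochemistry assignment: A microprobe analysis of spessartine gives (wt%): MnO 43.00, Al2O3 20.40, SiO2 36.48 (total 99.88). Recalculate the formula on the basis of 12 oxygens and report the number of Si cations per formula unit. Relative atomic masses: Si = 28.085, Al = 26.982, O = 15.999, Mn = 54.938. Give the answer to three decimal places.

3.010 Si apfu

43.00 wt% MnO ÷ 70.937 g/mol = 0.60617 mol, giving 0.60617 Mn and 0.60617 O.
20.40 wt% Al2O3 ÷ 101.961 g/mol = 0.20008 mol, giving 0.40016 Al and 0.60024 O.
36.48 wt% SiO2 ÷ 60.083 g/mol = 0.60716 mol, giving 0.60716 Si and 1.21432 O.
Oxygen sums to 2.42073; scaling by 12/2.42073 = 4.95718 puts the formula on 12 O.
Si: 0.60716 × 4.95718 = 3.010 atoms per formula unit.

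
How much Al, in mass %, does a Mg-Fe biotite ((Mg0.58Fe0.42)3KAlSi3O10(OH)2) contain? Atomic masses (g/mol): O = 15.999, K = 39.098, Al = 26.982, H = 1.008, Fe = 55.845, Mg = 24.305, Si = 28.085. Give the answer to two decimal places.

Molar mass of (Mg0.58Fe0.42)3KAlSi3O10(OH)2: 1.74·24.305 + 1.26·55.845 + 1·39.098 + 1·26.982 + 3·28.085 + 12·15.999 + 2·1.008 = 456.994 g/mol.
Mass of Al per formula unit: 1 × 26.982 = 26.982 g.
Weight fraction Al = 26.982 / 456.994 = 0.0590.

5.90 mass %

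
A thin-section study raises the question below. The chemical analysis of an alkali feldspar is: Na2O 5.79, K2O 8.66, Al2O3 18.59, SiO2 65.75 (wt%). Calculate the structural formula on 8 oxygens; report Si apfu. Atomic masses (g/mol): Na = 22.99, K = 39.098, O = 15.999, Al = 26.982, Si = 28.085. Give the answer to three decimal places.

2.997 Si apfu

Na2O: 5.79/61.979 = 0.09342 mol → 0.18684 mol Na, 0.09342 mol O.
K2O: 8.66/94.195 = 0.09194 mol → 0.18388 mol K, 0.09194 mol O.
Al2O3: 18.59/101.961 = 0.18232 mol → 0.36464 mol Al, 0.54696 mol O.
SiO2: 65.75/60.083 = 1.09432 mol → 1.09432 mol Si, 2.18864 mol O.
Total oxygen = 2.92096 mol. Normalization factor = 8/2.92096 = 2.73883.
Si per 8 O = 1.09432 × 2.73883 = 2.997.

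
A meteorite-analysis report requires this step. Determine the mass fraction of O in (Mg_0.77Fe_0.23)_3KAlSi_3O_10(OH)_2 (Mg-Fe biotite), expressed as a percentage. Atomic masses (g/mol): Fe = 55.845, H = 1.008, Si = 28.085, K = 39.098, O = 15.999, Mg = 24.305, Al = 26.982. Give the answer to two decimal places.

43.73 weight percent

Formula mass = 2.31*24.305 + 0.69*55.845 + 1*39.098 + 1*26.982 + 3*28.085 + 12*15.999 + 2*1.008 = 439.017 g/mol, of which 191.988 g is O.
So O makes up 191.988/439.017 = 0.4373 of the mass, i.e. 43.73%.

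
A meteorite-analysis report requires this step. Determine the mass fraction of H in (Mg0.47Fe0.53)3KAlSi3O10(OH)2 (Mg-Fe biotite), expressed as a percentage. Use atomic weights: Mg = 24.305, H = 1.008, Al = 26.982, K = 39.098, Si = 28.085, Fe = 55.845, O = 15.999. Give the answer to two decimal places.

M((Mg0.47Fe0.53)3KAlSi3O10(OH)2) = 467.403 g/mol.
H contributes 2 × 1.008 = 2.016 g per mole.
2.016/467.403 = 0.0043 → 0.43%.

0.43 weight percent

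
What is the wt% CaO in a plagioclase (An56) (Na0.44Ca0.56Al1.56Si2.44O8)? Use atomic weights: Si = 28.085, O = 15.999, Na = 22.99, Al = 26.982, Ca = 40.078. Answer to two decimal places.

11.58 wt%

M(Na0.44Ca0.56Al1.56Si2.44O8) = 271.171 g/mol; M(CaO) = 56.077 g/mol.
Moles CaO per formula unit = 0.56 Ca ÷ 1 = 0.5600.
CaO fraction = (0.5600 × 56.077) / 271.171 = 31.403/271.171 = 0.1158.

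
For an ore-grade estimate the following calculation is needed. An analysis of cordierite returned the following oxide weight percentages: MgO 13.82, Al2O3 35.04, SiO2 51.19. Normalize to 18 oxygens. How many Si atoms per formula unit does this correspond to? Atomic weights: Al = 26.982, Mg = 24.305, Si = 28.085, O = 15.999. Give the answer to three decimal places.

13.82 wt% MgO ÷ 40.304 g/mol = 0.34289 mol, giving 0.34289 Mg and 0.34289 O.
35.04 wt% Al2O3 ÷ 101.961 g/mol = 0.34366 mol, giving 0.68732 Al and 1.03098 O.
51.19 wt% SiO2 ÷ 60.083 g/mol = 0.85199 mol, giving 0.85199 Si and 1.70398 O.
Oxygen sums to 3.07785; scaling by 18/3.07785 = 5.84824 puts the formula on 18 O.
Si: 0.85199 × 5.84824 = 4.983 atoms per formula unit.

4.983 Si apfu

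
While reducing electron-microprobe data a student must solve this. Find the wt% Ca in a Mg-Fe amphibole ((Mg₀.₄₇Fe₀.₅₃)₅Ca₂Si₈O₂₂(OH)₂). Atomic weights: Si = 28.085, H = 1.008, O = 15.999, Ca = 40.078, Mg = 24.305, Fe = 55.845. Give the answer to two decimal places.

8.95 wt%

Molar mass of (Mg₀.₄₇Fe₀.₅₃)₅Ca₂Si₈O₂₂(OH)₂: 2.35*24.305 + 2.65*55.845 + 2*40.078 + 8*28.085 + 24*15.999 + 2*1.008 = 895.934 g/mol.
Mass of Ca per formula unit: 2 × 40.078 = 80.156 g.
Weight fraction Ca = 80.156 / 895.934 = 0.0895.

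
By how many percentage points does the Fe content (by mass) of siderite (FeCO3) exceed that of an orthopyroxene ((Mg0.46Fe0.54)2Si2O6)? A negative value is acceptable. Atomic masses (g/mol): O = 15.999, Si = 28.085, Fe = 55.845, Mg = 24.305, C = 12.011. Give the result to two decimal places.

22.52 percentage points

M(FeCO3) = 115.853 g/mol, so wt% Fe = 55.845/115.853 × 100 = 48.20%.
M((Mg0.46Fe0.54)2Si2O6) = 234.837 g/mol, so wt% Fe = 60.313/234.837 × 100 = 25.68%.
48.20 − 25.68 = 22.52 pp.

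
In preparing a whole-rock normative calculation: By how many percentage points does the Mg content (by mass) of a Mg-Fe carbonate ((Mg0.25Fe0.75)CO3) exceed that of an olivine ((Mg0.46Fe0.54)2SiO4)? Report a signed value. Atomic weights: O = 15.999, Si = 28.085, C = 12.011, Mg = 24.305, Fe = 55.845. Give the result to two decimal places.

-7.17 percentage points

Mg in (Mg0.25Fe0.75)CO3: molar mass 107.968 g/mol; 0.25×24.305 = 6.076 g → 5.63 wt%.
Mg in (Mg0.46Fe0.54)2SiO4: molar mass 174.754 g/mol; 0.92×24.305 = 22.361 g → 12.80 wt%.
Difference = 5.63 − 12.80 = -7.17 percentage points.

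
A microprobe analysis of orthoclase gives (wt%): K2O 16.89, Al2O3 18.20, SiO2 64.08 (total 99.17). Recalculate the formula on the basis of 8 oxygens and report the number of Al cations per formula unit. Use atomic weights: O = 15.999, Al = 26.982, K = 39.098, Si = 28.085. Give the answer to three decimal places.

16.89 wt% K2O ÷ 94.195 g/mol = 0.17931 mol, giving 0.35862 K and 0.17931 O.
18.20 wt% Al2O3 ÷ 101.961 g/mol = 0.17850 mol, giving 0.35700 Al and 0.53550 O.
64.08 wt% SiO2 ÷ 60.083 g/mol = 1.06652 mol, giving 1.06652 Si and 2.13304 O.
Oxygen sums to 2.84785; scaling by 8/2.84785 = 2.80914 puts the formula on 8 O.
Al: 0.35700 × 2.80914 = 1.003 atoms per formula unit.

1.003 Al apfu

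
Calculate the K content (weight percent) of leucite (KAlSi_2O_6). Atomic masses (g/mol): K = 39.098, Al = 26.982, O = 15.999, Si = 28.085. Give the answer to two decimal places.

17.91 weight percent

M(KAlSi_2O_6) = 218.244 g/mol.
K contributes 1 × 39.098 = 39.098 g per mole.
39.098/218.244 = 0.1791 → 17.91%.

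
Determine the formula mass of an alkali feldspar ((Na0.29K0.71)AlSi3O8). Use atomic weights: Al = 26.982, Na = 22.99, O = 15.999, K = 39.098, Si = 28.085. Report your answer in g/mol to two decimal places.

M = 0.29*22.99 + 0.71*39.098 + 1*26.982 + 3*28.085 + 8*15.999

273.66 g/mol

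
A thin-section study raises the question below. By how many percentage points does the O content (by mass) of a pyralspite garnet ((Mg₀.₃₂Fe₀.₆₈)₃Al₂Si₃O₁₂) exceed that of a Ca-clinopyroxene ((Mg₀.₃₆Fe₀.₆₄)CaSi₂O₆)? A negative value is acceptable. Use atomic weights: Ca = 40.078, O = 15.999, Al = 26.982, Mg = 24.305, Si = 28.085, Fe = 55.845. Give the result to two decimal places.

O in (Mg₀.₃₂Fe₀.₆₈)₃Al₂Si₃O₁₂: molar mass 467.464 g/mol; 12×15.999 = 191.988 g → 41.07 wt%.
O in (Mg₀.₃₆Fe₀.₆₄)CaSi₂O₆: molar mass 236.733 g/mol; 6×15.999 = 95.994 g → 40.55 wt%.
Difference = 41.07 − 40.55 = 0.52 percentage points.

0.52 percentage points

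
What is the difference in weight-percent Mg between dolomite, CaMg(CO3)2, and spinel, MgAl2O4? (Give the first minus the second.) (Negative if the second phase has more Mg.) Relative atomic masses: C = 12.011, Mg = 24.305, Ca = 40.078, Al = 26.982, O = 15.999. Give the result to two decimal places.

-3.90 percentage points

First mineral: 24.305 g Mg in 184.399 g formula = 13.18 wt% Mg.
Second mineral: 24.305 g Mg in 142.265 g formula = 17.08 wt% Mg.
13.18% − 17.08% gives a difference of -3.90 percentage points.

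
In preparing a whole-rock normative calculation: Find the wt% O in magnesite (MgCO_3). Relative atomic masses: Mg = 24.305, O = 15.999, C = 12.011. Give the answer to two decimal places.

Molar mass of MgCO_3: 1·24.305 + 1·12.011 + 3·15.999 = 84.313 g/mol.
Mass of O per formula unit: 3 × 15.999 = 47.997 g.
Weight fraction O = 47.997 / 84.313 = 0.5693.

56.93 mass %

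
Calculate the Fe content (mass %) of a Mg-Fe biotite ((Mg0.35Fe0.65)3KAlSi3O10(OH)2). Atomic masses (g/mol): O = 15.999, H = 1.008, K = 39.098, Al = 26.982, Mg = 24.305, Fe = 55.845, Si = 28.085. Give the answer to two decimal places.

22.75 mass %

M((Mg0.35Fe0.65)3KAlSi3O10(OH)2) = 478.757 g/mol.
Fe contributes 1.95 × 55.845 = 108.898 g per mole.
108.898/478.757 = 0.2275 → 22.75%.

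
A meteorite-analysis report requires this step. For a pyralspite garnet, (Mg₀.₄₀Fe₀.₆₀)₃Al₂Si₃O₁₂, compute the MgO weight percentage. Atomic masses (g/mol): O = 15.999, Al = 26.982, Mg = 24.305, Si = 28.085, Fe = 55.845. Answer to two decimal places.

10.52 wt%

Formula mass = 459.894 g/mol.
1.20 Mg → 1.2000 mol MgO per formula unit; M(MgO) = 40.304, so MgO mass = 48.365 g.
48.365/459.894 × 100 = 10.52 wt%.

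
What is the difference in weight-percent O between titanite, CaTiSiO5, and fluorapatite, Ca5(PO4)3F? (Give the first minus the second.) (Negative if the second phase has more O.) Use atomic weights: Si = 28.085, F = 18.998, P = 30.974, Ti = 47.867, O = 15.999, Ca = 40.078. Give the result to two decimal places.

2.74 percentage points

O in CaTiSiO5: molar mass 196.025 g/mol; 5×15.999 = 79.995 g → 40.81 wt%.
O in Ca5(PO4)3F: molar mass 504.298 g/mol; 12×15.999 = 191.988 g → 38.07 wt%.
Difference = 40.81 − 38.07 = 2.74 percentage points.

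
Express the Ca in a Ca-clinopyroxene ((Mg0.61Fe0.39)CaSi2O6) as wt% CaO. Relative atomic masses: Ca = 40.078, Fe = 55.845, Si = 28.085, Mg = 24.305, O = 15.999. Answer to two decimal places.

Molar mass of (Mg0.61Fe0.39)CaSi2O6 = 0.61×24.305 + 0.39×55.845 + 1×40.078 + 2×28.085 + 6×15.999 = 228.848 g/mol.
Each formula unit contains 1 Ca, equivalent to 1/1 = 1.0000 mol CaO.
M(CaO) = 1×40.078 + 1×15.999 = 56.077 g/mol.
Mass of CaO per formula unit = 1.0000 × 56.077 = 56.077 g.
CaO wt% = 56.077 / 228.848 × 100 = 24.50%.

24.50 wt%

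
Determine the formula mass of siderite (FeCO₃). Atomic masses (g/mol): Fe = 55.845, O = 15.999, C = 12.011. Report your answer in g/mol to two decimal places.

M = 1×55.845 + 1×12.011 + 3×15.999

115.85 g/mol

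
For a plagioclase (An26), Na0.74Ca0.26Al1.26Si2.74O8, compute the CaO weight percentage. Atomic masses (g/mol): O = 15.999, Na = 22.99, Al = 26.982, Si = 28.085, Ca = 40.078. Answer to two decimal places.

5.47 wt%

Molar mass of Na0.74Ca0.26Al1.26Si2.74O8 = 0.74×22.99 + 0.26×40.078 + 1.26×26.982 + 2.74×28.085 + 8×15.999 = 266.375 g/mol.
Each formula unit contains 0.26 Ca, equivalent to 0.26/1 = 0.2600 mol CaO.
M(CaO) = 1×40.078 + 1×15.999 = 56.077 g/mol.
Mass of CaO per formula unit = 0.2600 × 56.077 = 14.580 g.
CaO wt% = 14.580 / 266.375 × 100 = 5.47%.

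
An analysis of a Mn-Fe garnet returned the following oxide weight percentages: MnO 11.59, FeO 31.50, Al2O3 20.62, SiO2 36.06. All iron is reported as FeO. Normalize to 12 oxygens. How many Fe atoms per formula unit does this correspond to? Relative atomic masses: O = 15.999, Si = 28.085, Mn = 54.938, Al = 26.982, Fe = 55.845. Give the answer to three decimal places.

MnO: 11.59/70.937 = 0.16338 mol → 0.16338 mol Mn, 0.16338 mol O.
FeO: 31.50/71.844 = 0.43845 mol → 0.43845 mol Fe, 0.43845 mol O.
Al2O3: 20.62/101.961 = 0.20223 mol → 0.40446 mol Al, 0.60669 mol O.
SiO2: 36.06/60.083 = 0.60017 mol → 0.60017 mol Si, 1.20034 mol O.
Total oxygen = 2.40886 mol. Normalization factor = 12/2.40886 = 4.98161.
Fe per 12 O = 0.43845 × 4.98161 = 2.184.

2.184 Fe apfu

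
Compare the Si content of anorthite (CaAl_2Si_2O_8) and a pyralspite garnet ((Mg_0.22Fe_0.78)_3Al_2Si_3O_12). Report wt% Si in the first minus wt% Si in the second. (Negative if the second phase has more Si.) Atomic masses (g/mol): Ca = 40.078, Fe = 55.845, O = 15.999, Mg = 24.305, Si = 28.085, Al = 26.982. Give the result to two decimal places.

2.52 percentage points

Si in CaAl_2Si_2O_8: molar mass 278.204 g/mol; 2×28.085 = 56.170 g → 20.19 wt%.
Si in (Mg_0.22Fe_0.78)_3Al_2Si_3O_12: molar mass 476.926 g/mol; 3×28.085 = 84.255 g → 17.67 wt%.
Difference = 20.19 − 17.67 = 2.52 percentage points.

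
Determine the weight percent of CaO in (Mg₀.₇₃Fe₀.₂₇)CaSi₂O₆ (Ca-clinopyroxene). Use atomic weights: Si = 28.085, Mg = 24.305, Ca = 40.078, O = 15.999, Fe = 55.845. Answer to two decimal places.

24.92 wt%

Molar mass of (Mg₀.₇₃Fe₀.₂₇)CaSi₂O₆ = 0.73*24.305 + 0.27*55.845 + 1*40.078 + 2*28.085 + 6*15.999 = 225.063 g/mol.
Each formula unit contains 1 Ca, equivalent to 1/1 = 1.0000 mol CaO.
M(CaO) = 1×40.078 + 1×15.999 = 56.077 g/mol.
Mass of CaO per formula unit = 1.0000 × 56.077 = 56.077 g.
CaO wt% = 56.077 / 225.063 × 100 = 24.92%.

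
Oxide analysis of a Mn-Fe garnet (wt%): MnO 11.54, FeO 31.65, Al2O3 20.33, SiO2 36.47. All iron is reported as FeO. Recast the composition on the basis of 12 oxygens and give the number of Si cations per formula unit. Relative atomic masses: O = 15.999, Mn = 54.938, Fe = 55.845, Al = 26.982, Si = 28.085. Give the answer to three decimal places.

3.016 Si apfu

MnO (M=70.937): mol = 0.16268; Mn = 0.16268, O = 0.16268.
FeO (M=71.844): mol = 0.44054; Fe = 0.44054, O = 0.44054.
Al2O3 (M=101.961): mol = 0.19939; Al = 0.39878, O = 0.59817.
SiO2 (M=60.083): mol = 0.60699; Si = 0.60699, O = 1.21398.
ΣO = 2.41537; factor = 12/ΣO = 4.96818.
Si apfu = 0.60699 × 4.96818 = 3.016.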